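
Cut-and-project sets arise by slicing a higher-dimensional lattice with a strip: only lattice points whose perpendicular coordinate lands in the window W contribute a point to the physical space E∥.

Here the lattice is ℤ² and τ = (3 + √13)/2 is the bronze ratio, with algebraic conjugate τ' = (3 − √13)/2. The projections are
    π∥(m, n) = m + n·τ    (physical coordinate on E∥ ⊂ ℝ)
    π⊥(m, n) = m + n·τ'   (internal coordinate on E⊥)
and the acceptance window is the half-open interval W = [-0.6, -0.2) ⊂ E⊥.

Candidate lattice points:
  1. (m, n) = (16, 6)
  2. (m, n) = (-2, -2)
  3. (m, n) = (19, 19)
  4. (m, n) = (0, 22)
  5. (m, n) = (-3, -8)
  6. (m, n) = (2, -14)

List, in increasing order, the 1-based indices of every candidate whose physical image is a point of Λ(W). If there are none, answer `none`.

Compute τ' = (3−√13)/2 = -0.30278, so π⊥(m,n) = m -0.30278·n.
candidate 1: (m,n)=(16,6) → π∥ = 16+6·τ ≈ 35.81665, π⊥ = 16+6·τ' ≈ 14.18335 ∉ [-0.6, -0.2) ⇒ out
candidate 2: (m,n)=(-2,-2) → π∥ = -2-2·τ ≈ -8.60555, π⊥ = -2-2·τ' ≈ -1.39445 ∉ [-0.6, -0.2) ⇒ out
candidate 3: (m,n)=(19,19) → π∥ = 19+19·τ ≈ 81.75274, π⊥ = 19+19·τ' ≈ 13.24726 ∉ [-0.6, -0.2) ⇒ out
candidate 4: (m,n)=(0,22) → π∥ = 0+22·τ ≈ 72.66106, π⊥ = 0+22·τ' ≈ -6.66106 ∉ [-0.6, -0.2) ⇒ out
candidate 5: (m,n)=(-3,-8) → π∥ = -3-8·τ ≈ -29.42221, π⊥ = -3-8·τ' ≈ -0.57779 ∈ [-0.6, -0.2) ⇒ IN Λ
candidate 6: (m,n)=(2,-14) → π∥ = 2-14·τ ≈ -44.23886, π⊥ = 2-14·τ' ≈ 6.23886 ∉ [-0.6, -0.2) ⇒ out

5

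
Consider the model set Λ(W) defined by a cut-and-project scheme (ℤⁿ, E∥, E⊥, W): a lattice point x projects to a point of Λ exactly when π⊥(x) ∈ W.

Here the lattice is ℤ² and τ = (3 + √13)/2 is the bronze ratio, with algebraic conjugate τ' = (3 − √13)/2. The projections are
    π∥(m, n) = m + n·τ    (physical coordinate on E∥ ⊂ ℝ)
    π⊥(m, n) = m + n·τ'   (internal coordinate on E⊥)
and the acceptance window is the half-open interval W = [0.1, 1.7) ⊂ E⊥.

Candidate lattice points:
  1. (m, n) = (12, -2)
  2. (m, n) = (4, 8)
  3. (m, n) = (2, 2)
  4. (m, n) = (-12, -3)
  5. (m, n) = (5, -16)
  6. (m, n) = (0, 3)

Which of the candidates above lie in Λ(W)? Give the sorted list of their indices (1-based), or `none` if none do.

2, 3

Numerically τ ≈ 3.302776 and τ' = −1/τ ≈ -0.302776.
#1 (12,-2): internal coord 12 + (-2)·τ' = +12.605551; +12.605551 ∉ [0.1, 1.7) → out
#2 (4,8): internal coord 4 + (8)·τ' = +1.577795; +1.577795 ∈ [0.1, 1.7) → IN Λ
#3 (2,2): internal coord 2 + (2)·τ' = +1.394449; +1.394449 ∈ [0.1, 1.7) → IN Λ
#4 (-12,-3): internal coord -12 + (-3)·τ' = -11.091673; -11.091673 ∉ [0.1, 1.7) → out
#5 (5,-16): internal coord 5 + (-16)·τ' = +9.844410; +9.844410 ∉ [0.1, 1.7) → out
#6 (0,3): internal coord 0 + (3)·τ' = -0.908327; -0.908327 ∉ [0.1, 1.7) → out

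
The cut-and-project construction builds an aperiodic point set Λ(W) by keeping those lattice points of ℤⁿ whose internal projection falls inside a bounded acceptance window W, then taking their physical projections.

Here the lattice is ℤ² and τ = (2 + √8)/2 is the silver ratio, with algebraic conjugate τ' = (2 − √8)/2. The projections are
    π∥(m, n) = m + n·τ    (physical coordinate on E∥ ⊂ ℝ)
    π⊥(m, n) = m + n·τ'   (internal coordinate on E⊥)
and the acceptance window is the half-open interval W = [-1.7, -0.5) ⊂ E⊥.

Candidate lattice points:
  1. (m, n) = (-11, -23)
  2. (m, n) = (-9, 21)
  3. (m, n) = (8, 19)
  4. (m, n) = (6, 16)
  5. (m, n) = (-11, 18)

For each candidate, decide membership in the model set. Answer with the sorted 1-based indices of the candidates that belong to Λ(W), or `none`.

1, 4

Compute τ' = (2−√8)/2 = -0.41421, so π⊥(m,n) = m -0.41421·n.
candidate 1: (m,n)=(-11,-23) → π∥ = -11-23·τ ≈ -66.52691, π⊥ = -11-23·τ' ≈ -1.47309 ∈ [-1.7, -0.5) ⇒ IN Λ
candidate 2: (m,n)=(-9,21) → π∥ = -9+21·τ ≈ 41.69848, π⊥ = -9+21·τ' ≈ -17.69848 ∉ [-1.7, -0.5) ⇒ out
candidate 3: (m,n)=(8,19) → π∥ = 8+19·τ ≈ 53.87006, π⊥ = 8+19·τ' ≈ 0.12994 ∉ [-1.7, -0.5) ⇒ out
candidate 4: (m,n)=(6,16) → π∥ = 6+16·τ ≈ 44.62742, π⊥ = 6+16·τ' ≈ -0.62742 ∈ [-1.7, -0.5) ⇒ IN Λ
candidate 5: (m,n)=(-11,18) → π∥ = -11+18·τ ≈ 32.45584, π⊥ = -11+18·τ' ≈ -18.45584 ∉ [-1.7, -0.5) ⇒ out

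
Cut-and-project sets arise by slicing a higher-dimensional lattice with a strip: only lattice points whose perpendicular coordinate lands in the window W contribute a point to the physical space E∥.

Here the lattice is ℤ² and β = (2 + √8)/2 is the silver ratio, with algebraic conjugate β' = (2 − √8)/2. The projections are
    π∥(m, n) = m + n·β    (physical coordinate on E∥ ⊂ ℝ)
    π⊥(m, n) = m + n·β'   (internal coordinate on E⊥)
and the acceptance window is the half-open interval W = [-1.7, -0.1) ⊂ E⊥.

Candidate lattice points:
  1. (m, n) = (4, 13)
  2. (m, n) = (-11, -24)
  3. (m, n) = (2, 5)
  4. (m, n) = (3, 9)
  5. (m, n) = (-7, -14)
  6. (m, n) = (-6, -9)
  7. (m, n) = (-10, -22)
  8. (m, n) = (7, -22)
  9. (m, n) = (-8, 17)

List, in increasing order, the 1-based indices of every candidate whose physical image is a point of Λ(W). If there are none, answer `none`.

Numerically β ≈ 2.41421 and β' = −1/β ≈ -0.41421.
[1] lift (4,13): star map gives -1.38478; window check -1.7 ≤ -1.38478 < -0.1 is true → IN Λ
[2] lift (-11,-24): star map gives -1.05887; window check -1.7 ≤ -1.05887 < -0.1 is true → IN Λ
[3] lift (2,5): star map gives -0.07107; window check -1.7 ≤ -0.07107 < -0.1 is false → out
[4] lift (3,9): star map gives -0.72792; window check -1.7 ≤ -0.72792 < -0.1 is true → IN Λ
[5] lift (-7,-14): star map gives -1.20101; window check -1.7 ≤ -1.20101 < -0.1 is true → IN Λ
[6] lift (-6,-9): star map gives -2.27208; window check -1.7 ≤ -2.27208 < -0.1 is false → out
[7] lift (-10,-22): star map gives -0.88730; window check -1.7 ≤ -0.88730 < -0.1 is true → IN Λ
[8] lift (7,-22): star map gives 16.11270; window check -1.7 ≤ 16.11270 < -0.1 is false → out
[9] lift (-8,17): star map gives -15.04163; window check -1.7 ≤ -15.04163 < -0.1 is false → out

1, 2, 4, 5, 7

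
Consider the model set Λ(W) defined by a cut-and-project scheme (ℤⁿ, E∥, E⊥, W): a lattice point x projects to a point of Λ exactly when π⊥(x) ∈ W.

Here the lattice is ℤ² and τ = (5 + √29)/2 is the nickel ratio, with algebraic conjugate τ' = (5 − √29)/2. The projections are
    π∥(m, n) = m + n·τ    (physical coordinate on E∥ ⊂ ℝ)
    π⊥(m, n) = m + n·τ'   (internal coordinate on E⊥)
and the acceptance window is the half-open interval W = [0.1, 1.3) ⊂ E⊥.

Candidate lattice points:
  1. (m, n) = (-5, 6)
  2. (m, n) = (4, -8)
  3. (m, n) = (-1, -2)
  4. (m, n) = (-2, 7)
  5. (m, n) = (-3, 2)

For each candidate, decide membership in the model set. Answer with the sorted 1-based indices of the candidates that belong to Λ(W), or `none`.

Numerically τ ≈ 5.192582 and τ' = −1/τ ≈ -0.192582.
#1 (-5,6): internal coord -5 + (6)·τ' = -6.155494; -6.155494 ∉ [0.1, 1.3) → out
#2 (4,-8): internal coord 4 + (-8)·τ' = +5.540659; +5.540659 ∉ [0.1, 1.3) → out
#3 (-1,-2): internal coord -1 + (-2)·τ' = -0.614835; -0.614835 ∉ [0.1, 1.3) → out
#4 (-2,7): internal coord -2 + (7)·τ' = -3.348077; -3.348077 ∉ [0.1, 1.3) → out
#5 (-3,2): internal coord -3 + (2)·τ' = -3.385165; -3.385165 ∉ [0.1, 1.3) → out

none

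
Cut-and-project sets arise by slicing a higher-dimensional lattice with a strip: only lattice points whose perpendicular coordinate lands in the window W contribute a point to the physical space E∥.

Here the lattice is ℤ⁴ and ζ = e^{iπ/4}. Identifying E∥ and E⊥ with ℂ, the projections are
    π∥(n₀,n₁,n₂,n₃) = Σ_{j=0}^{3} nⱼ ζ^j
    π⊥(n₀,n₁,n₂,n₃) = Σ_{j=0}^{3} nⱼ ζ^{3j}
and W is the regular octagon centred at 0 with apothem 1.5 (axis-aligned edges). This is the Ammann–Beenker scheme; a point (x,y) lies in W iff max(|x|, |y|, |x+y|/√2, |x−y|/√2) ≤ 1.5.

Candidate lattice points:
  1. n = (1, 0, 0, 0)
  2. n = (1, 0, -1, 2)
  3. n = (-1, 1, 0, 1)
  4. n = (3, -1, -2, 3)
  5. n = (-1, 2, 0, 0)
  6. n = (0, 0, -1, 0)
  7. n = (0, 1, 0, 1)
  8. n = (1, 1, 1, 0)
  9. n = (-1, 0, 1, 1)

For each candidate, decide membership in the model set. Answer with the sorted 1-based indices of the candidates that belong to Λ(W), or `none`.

Internal map: ζ^{3j} for j=0..3 gives (1,0), (−√2/2,√2/2), (0,−1), (√2/2,√2/2).
#1 (1, 0, 0, 0): internal (1.0000, 0.0000); octagon support 1.0000 vs apothem 1.5 → ∈ W
#2 (1, 0, -1, 2): internal (2.4142, 2.4142); octagon support 3.4142 vs apothem 1.5 → ∉ W
#3 (-1, 1, 0, 1): internal (-1.0000, 1.4142); octagon support 1.7071 vs apothem 1.5 → ∉ W
#4 (3, -1, -2, 3): internal (5.8284, 3.4142); octagon support 6.5355 vs apothem 1.5 → ∉ W
#5 (-1, 2, 0, 0): internal (-2.4142, 1.4142); octagon support 2.7071 vs apothem 1.5 → ∉ W
#6 (0, 0, -1, 0): internal (0.0000, 1.0000); octagon support 1.0000 vs apothem 1.5 → ∈ W
#7 (0, 1, 0, 1): internal (0.0000, 1.4142); octagon support 1.4142 vs apothem 1.5 → ∈ W
#8 (1, 1, 1, 0): internal (0.2929, -0.2929); octagon support 0.4142 vs apothem 1.5 → ∈ W
#9 (-1, 0, 1, 1): internal (-0.2929, -0.2929); octagon support 0.4142 vs apothem 1.5 → ∈ W

1, 6, 7, 8, 9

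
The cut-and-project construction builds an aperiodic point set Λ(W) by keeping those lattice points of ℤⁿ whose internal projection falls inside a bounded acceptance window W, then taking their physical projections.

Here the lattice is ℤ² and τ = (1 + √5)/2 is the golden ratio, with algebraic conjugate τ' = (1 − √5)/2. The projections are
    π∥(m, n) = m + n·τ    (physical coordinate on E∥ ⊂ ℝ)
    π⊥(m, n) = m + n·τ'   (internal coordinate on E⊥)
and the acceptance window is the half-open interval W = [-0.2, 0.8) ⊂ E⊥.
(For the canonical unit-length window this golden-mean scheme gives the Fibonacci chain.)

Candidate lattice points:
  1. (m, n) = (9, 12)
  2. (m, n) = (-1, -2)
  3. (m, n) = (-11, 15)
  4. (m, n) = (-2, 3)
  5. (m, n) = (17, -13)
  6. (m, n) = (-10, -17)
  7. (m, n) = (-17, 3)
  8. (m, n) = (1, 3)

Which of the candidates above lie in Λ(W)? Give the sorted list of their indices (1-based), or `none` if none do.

Numerically τ ≈ 1.61803 and τ' = −1/τ ≈ -0.61803.
[1] lift (9,12): star map gives 1.58359; window check -0.2 ≤ 1.58359 < 0.8 is false → out
[2] lift (-1,-2): star map gives 0.23607; window check -0.2 ≤ 0.23607 < 0.8 is true → IN Λ
[3] lift (-11,15): star map gives -20.27051; window check -0.2 ≤ -20.27051 < 0.8 is false → out
[4] lift (-2,3): star map gives -3.85410; window check -0.2 ≤ -3.85410 < 0.8 is false → out
[5] lift (17,-13): star map gives 25.03444; window check -0.2 ≤ 25.03444 < 0.8 is false → out
[6] lift (-10,-17): star map gives 0.50658; window check -0.2 ≤ 0.50658 < 0.8 is true → IN Λ
[7] lift (-17,3): star map gives -18.85410; window check -0.2 ≤ -18.85410 < 0.8 is false → out
[8] lift (1,3): star map gives -0.85410; window check -0.2 ≤ -0.85410 < 0.8 is false → out

2, 6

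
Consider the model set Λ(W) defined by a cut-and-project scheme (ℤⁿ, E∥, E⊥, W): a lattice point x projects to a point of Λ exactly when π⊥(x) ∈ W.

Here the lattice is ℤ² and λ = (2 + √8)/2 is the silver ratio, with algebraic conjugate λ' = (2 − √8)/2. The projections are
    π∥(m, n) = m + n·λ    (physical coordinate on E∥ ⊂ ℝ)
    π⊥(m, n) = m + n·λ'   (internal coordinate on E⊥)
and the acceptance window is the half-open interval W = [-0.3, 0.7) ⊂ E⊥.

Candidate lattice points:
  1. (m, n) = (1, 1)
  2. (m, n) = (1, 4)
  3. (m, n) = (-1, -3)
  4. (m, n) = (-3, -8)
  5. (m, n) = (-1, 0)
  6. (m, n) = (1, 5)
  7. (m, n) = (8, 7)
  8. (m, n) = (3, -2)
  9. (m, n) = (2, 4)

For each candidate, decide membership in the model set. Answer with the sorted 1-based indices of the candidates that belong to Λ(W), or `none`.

Numerically λ ≈ 2.41421 and λ' = −1/λ ≈ -0.41421.
#1 (1,1): internal coord 1 + (1)·λ' = +0.58579; +0.58579 ∈ [-0.3, 0.7) → IN Λ
#2 (1,4): internal coord 1 + (4)·λ' = -0.65685; -0.65685 ∉ [-0.3, 0.7) → out
#3 (-1,-3): internal coord -1 + (-3)·λ' = +0.24264; +0.24264 ∈ [-0.3, 0.7) → IN Λ
#4 (-3,-8): internal coord -3 + (-8)·λ' = +0.31371; +0.31371 ∈ [-0.3, 0.7) → IN Λ
#5 (-1,0): internal coord -1 + (0)·λ' = -1.00000; -1.00000 ∉ [-0.3, 0.7) → out
#6 (1,5): internal coord 1 + (5)·λ' = -1.07107; -1.07107 ∉ [-0.3, 0.7) → out
#7 (8,7): internal coord 8 + (7)·λ' = +5.10051; +5.10051 ∉ [-0.3, 0.7) → out
#8 (3,-2): internal coord 3 + (-2)·λ' = +3.82843; +3.82843 ∉ [-0.3, 0.7) → out
#9 (2,4): internal coord 2 + (4)·λ' = +0.34315; +0.34315 ∈ [-0.3, 0.7) → IN Λ

1, 3, 4, 9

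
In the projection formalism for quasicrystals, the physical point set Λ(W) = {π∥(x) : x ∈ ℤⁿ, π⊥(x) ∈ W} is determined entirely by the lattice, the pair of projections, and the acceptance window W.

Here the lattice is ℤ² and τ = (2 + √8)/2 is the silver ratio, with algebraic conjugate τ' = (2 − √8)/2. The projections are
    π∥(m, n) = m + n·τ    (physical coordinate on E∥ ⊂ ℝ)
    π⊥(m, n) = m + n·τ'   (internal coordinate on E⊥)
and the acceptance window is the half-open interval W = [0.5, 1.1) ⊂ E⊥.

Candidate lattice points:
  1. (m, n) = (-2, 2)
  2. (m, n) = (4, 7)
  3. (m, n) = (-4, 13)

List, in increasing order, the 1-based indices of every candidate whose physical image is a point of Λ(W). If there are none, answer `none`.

none

Numerically τ ≈ 2.41421 and τ' = −1/τ ≈ -0.41421.
[1] lift (-2,2): star map gives -2.82843; window check 0.5 ≤ -2.82843 < 1.1 is false → out
[2] lift (4,7): star map gives 1.10051; window check 0.5 ≤ 1.10051 < 1.1 is false → out
[3] lift (-4,13): star map gives -9.38478; window check 0.5 ≤ -9.38478 < 1.1 is false → out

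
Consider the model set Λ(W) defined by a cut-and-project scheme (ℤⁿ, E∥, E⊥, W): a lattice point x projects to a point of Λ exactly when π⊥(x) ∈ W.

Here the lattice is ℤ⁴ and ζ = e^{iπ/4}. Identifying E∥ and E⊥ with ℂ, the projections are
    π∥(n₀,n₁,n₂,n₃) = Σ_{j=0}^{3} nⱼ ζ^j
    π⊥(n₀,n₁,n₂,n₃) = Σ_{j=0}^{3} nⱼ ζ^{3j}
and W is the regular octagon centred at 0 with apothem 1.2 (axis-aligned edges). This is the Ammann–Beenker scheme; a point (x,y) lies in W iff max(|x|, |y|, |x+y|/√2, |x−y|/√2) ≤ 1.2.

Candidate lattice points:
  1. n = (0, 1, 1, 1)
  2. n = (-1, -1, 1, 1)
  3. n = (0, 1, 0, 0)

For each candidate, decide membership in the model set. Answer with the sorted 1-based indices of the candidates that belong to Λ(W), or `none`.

π⊥(n) = n₀ + n₁ζ³ + n₂ζ⁶ + n₃ζ⁹ where ζ = e^{iπ/4}.
candidate 1: n = (0, 1, 1, 1) → π⊥ ≈ (+0.0000, +0.4142); max(|x|,|y|,|x±y|/√2) = 0.4142 ≤ 1.2 ⇒ ∈ W
candidate 2: n = (-1, -1, 1, 1) → π⊥ ≈ (+0.4142, -1.0000); max(|x|,|y|,|x±y|/√2) = 1.0000 ≤ 1.2 ⇒ ∈ W
candidate 3: n = (0, 1, 0, 0) → π⊥ ≈ (-0.7071, +0.7071); max(|x|,|y|,|x±y|/√2) = 1.0000 ≤ 1.2 ⇒ ∈ W

1, 2, 3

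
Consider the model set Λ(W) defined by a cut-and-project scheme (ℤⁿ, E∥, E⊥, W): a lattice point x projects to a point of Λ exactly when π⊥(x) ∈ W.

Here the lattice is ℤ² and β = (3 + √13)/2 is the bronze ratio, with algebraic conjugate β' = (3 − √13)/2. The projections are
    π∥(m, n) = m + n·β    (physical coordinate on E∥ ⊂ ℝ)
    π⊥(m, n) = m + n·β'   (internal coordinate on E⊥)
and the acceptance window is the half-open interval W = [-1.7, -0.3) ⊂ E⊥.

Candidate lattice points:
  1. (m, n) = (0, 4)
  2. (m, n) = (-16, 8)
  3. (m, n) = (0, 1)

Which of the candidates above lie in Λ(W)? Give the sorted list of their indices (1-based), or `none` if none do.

β' = (3−√13)/2 ≈ -0.30278.
[1] lift (0,4): star map gives -1.21110; window check -1.7 ≤ -1.21110 < -0.3 is true → IN Λ
[2] lift (-16,8): star map gives -18.42221; window check -1.7 ≤ -18.42221 < -0.3 is false → out
[3] lift (0,1): star map gives -0.30278; window check -1.7 ≤ -0.30278 < -0.3 is true → IN Λ

1, 3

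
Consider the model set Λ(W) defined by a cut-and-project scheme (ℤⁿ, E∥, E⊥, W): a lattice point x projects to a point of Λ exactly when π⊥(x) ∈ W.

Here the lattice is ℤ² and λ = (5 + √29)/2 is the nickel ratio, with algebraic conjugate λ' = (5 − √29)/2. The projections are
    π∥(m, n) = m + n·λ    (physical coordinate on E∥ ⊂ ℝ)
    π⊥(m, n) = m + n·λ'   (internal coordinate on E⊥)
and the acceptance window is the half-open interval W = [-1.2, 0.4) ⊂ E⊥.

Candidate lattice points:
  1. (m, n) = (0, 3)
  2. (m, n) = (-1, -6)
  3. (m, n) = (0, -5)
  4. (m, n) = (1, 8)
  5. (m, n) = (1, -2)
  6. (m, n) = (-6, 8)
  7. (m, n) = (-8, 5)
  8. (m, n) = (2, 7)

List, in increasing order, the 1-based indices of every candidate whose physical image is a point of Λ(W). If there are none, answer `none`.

1, 2, 4

Compute λ' = (5−√29)/2 = -0.19258, so π⊥(m,n) = m -0.19258·n.
candidate 1: (m,n)=(0,3) → π∥ = 0+3·λ ≈ 15.57775, π⊥ = 0+3·λ' ≈ -0.57775 ∈ [-1.2, 0.4) ⇒ IN Λ
candidate 2: (m,n)=(-1,-6) → π∥ = -1-6·λ ≈ -32.15549, π⊥ = -1-6·λ' ≈ 0.15549 ∈ [-1.2, 0.4) ⇒ IN Λ
candidate 3: (m,n)=(0,-5) → π∥ = 0-5·λ ≈ -25.96291, π⊥ = 0-5·λ' ≈ 0.96291 ∉ [-1.2, 0.4) ⇒ out
candidate 4: (m,n)=(1,8) → π∥ = 1+8·λ ≈ 42.54066, π⊥ = 1+8·λ' ≈ -0.54066 ∈ [-1.2, 0.4) ⇒ IN Λ
candidate 5: (m,n)=(1,-2) → π∥ = 1-2·λ ≈ -9.38516, π⊥ = 1-2·λ' ≈ 1.38516 ∉ [-1.2, 0.4) ⇒ out
candidate 6: (m,n)=(-6,8) → π∥ = -6+8·λ ≈ 35.54066, π⊥ = -6+8·λ' ≈ -7.54066 ∉ [-1.2, 0.4) ⇒ out
candidate 7: (m,n)=(-8,5) → π∥ = -8+5·λ ≈ 17.96291, π⊥ = -8+5·λ' ≈ -8.96291 ∉ [-1.2, 0.4) ⇒ out
candidate 8: (m,n)=(2,7) → π∥ = 2+7·λ ≈ 38.34808, π⊥ = 2+7·λ' ≈ 0.65192 ∉ [-1.2, 0.4) ⇒ out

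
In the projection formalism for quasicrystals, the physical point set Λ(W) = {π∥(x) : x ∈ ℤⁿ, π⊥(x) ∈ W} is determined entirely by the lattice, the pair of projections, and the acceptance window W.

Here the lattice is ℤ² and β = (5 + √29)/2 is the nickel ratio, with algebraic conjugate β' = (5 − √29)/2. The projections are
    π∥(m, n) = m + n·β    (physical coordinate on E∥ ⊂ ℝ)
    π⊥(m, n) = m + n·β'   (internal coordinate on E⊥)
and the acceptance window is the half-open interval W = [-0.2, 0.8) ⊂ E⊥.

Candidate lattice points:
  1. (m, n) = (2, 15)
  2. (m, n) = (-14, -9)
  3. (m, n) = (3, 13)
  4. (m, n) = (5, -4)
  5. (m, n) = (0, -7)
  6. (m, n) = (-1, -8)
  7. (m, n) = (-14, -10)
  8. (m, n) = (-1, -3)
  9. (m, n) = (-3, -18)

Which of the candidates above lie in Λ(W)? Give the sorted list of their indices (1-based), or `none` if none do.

3, 6, 9

Numerically β ≈ 5.192582 and β' = −1/β ≈ -0.192582.
candidate 1: (m,n)=(2,15) → π∥ = 2+15·β ≈ 79.888736, π⊥ = 2+15·β' ≈ -0.888736 ∉ [-0.2, 0.8) ⇒ out
candidate 2: (m,n)=(-14,-9) → π∥ = -14-9·β ≈ -60.733242, π⊥ = -14-9·β' ≈ -12.266758 ∉ [-0.2, 0.8) ⇒ out
candidate 3: (m,n)=(3,13) → π∥ = 3+13·β ≈ 70.503571, π⊥ = 3+13·β' ≈ 0.496429 ∈ [-0.2, 0.8) ⇒ IN Λ
candidate 4: (m,n)=(5,-4) → π∥ = 5-4·β ≈ -15.770330, π⊥ = 5-4·β' ≈ 5.770330 ∉ [-0.2, 0.8) ⇒ out
candidate 5: (m,n)=(0,-7) → π∥ = 0-7·β ≈ -36.348077, π⊥ = 0-7·β' ≈ 1.348077 ∉ [-0.2, 0.8) ⇒ out
candidate 6: (m,n)=(-1,-8) → π∥ = -1-8·β ≈ -42.540659, π⊥ = -1-8·β' ≈ 0.540659 ∈ [-0.2, 0.8) ⇒ IN Λ
candidate 7: (m,n)=(-14,-10) → π∥ = -14-10·β ≈ -65.925824, π⊥ = -14-10·β' ≈ -12.074176 ∉ [-0.2, 0.8) ⇒ out
candidate 8: (m,n)=(-1,-3) → π∥ = -1-3·β ≈ -16.577747, π⊥ = -1-3·β' ≈ -0.422253 ∉ [-0.2, 0.8) ⇒ out
candidate 9: (m,n)=(-3,-18) → π∥ = -3-18·β ≈ -96.466483, π⊥ = -3-18·β' ≈ 0.466483 ∈ [-0.2, 0.8) ⇒ IN Λ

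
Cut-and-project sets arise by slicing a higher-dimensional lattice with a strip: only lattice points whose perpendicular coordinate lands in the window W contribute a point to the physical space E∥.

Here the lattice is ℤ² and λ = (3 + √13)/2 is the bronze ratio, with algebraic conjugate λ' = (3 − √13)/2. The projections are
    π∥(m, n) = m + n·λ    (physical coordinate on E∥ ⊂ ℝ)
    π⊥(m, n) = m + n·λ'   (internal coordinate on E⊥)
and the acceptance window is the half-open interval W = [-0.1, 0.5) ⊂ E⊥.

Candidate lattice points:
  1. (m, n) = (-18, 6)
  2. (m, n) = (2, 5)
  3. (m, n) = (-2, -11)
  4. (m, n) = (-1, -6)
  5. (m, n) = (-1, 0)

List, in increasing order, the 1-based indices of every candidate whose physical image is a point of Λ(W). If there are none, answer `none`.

Numerically λ ≈ 3.30278 and λ' = −1/λ ≈ -0.30278.
candidate 1: (m,n)=(-18,6) → π∥ = -18+6·λ ≈ 1.81665, π⊥ = -18+6·λ' ≈ -19.81665 ∉ [-0.1, 0.5) ⇒ out
candidate 2: (m,n)=(2,5) → π∥ = 2+5·λ ≈ 18.51388, π⊥ = 2+5·λ' ≈ 0.48612 ∈ [-0.1, 0.5) ⇒ IN Λ
candidate 3: (m,n)=(-2,-11) → π∥ = -2-11·λ ≈ -38.33053, π⊥ = -2-11·λ' ≈ 1.33053 ∉ [-0.1, 0.5) ⇒ out
candidate 4: (m,n)=(-1,-6) → π∥ = -1-6·λ ≈ -20.81665, π⊥ = -1-6·λ' ≈ 0.81665 ∉ [-0.1, 0.5) ⇒ out
candidate 5: (m,n)=(-1,0) → π∥ = -1+0·λ ≈ -1.00000, π⊥ = -1+0·λ' ≈ -1.00000 ∉ [-0.1, 0.5) ⇒ out

2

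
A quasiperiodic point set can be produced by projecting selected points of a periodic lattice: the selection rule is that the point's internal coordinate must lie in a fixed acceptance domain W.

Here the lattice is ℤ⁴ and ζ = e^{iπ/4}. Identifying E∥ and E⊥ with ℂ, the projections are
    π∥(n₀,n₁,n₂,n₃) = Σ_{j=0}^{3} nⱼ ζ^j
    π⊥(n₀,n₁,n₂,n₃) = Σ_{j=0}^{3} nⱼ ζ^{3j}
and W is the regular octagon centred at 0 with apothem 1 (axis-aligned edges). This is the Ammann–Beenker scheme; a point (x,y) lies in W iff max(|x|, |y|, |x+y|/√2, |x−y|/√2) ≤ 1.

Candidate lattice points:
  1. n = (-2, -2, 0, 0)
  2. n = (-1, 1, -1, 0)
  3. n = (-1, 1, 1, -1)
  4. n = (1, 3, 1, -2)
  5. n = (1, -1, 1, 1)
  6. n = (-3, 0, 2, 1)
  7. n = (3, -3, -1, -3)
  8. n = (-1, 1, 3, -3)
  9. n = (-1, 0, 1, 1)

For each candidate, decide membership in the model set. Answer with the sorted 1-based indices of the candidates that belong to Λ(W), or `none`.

9

π⊥(n) = n₀ + n₁ζ³ + n₂ζ⁶ + n₃ζ⁹ where ζ = e^{iπ/4}.
candidate 1: n = (-2, -2, 0, 0) → π⊥ ≈ (-0.5858, -1.4142); max(|x|,|y|,|x±y|/√2) = 1.4142 > 1 ⇒ ∉ W
candidate 2: n = (-1, 1, -1, 0) → π⊥ ≈ (-1.7071, +1.7071); max(|x|,|y|,|x±y|/√2) = 2.4142 > 1 ⇒ ∉ W
candidate 3: n = (-1, 1, 1, -1) → π⊥ ≈ (-2.4142, -1.0000); max(|x|,|y|,|x±y|/√2) = 2.4142 > 1 ⇒ ∉ W
candidate 4: n = (1, 3, 1, -2) → π⊥ ≈ (-2.5355, -0.2929); max(|x|,|y|,|x±y|/√2) = 2.5355 > 1 ⇒ ∉ W
candidate 5: n = (1, -1, 1, 1) → π⊥ ≈ (+2.4142, -1.0000); max(|x|,|y|,|x±y|/√2) = 2.4142 > 1 ⇒ ∉ W
candidate 6: n = (-3, 0, 2, 1) → π⊥ ≈ (-2.2929, -1.2929); max(|x|,|y|,|x±y|/√2) = 2.5355 > 1 ⇒ ∉ W
candidate 7: n = (3, -3, -1, -3) → π⊥ ≈ (+3.0000, -3.2426); max(|x|,|y|,|x±y|/√2) = 4.4142 > 1 ⇒ ∉ W
candidate 8: n = (-1, 1, 3, -3) → π⊥ ≈ (-3.8284, -4.4142); max(|x|,|y|,|x±y|/√2) = 5.8284 > 1 ⇒ ∉ W
candidate 9: n = (-1, 0, 1, 1) → π⊥ ≈ (-0.2929, -0.2929); max(|x|,|y|,|x±y|/√2) = 0.4142 ≤ 1 ⇒ ∈ W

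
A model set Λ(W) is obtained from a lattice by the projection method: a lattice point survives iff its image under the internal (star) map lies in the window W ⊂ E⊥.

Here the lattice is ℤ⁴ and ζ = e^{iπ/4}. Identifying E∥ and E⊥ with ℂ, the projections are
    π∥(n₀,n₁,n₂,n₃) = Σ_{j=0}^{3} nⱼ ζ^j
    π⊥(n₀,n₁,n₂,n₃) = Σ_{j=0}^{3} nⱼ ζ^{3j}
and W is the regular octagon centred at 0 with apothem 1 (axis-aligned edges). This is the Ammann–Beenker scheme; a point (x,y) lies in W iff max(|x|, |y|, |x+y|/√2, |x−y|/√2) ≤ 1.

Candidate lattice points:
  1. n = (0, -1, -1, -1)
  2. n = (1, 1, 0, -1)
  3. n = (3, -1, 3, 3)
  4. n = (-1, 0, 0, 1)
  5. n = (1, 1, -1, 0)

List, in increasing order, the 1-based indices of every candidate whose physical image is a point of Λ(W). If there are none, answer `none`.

With ζ = e^{iπ/4} the internal vectors are ζ^0,ζ^3,ζ^6,ζ^9.
#1 (0, -1, -1, -1): internal (0.000000, -0.414214); octagon support 0.414214 vs apothem 1 → ∈ W
#2 (1, 1, 0, -1): internal (-0.414214, 0.000000); octagon support 0.414214 vs apothem 1 → ∈ W
#3 (3, -1, 3, 3): internal (5.828427, -1.585786); octagon support 5.828427 vs apothem 1 → ∉ W
#4 (-1, 0, 0, 1): internal (-0.292893, 0.707107); octagon support 0.707107 vs apothem 1 → ∈ W
#5 (1, 1, -1, 0): internal (0.292893, 1.707107); octagon support 1.707107 vs apothem 1 → ∉ W

1, 2, 4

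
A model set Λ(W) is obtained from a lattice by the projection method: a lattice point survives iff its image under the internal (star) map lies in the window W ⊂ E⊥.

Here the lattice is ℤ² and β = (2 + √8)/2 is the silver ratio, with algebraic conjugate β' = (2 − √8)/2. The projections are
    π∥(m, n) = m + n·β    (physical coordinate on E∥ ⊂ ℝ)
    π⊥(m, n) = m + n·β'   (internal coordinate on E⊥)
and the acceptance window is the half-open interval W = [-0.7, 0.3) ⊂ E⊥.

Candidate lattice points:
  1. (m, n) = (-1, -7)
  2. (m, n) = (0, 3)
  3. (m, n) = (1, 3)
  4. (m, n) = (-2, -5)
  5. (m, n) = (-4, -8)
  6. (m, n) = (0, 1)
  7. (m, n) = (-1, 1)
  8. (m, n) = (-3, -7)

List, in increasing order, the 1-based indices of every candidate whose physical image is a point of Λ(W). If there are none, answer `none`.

3, 4, 5, 6, 8

β' = (2−√8)/2 ≈ -0.4142.
[1] lift (-1,-7): star map gives 1.8995; window check -0.7 ≤ 1.8995 < 0.3 is false → out
[2] lift (0,3): star map gives -1.2426; window check -0.7 ≤ -1.2426 < 0.3 is false → out
[3] lift (1,3): star map gives -0.2426; window check -0.7 ≤ -0.2426 < 0.3 is true → IN Λ
[4] lift (-2,-5): star map gives 0.0711; window check -0.7 ≤ 0.0711 < 0.3 is true → IN Λ
[5] lift (-4,-8): star map gives -0.6863; window check -0.7 ≤ -0.6863 < 0.3 is true → IN Λ
[6] lift (0,1): star map gives -0.4142; window check -0.7 ≤ -0.4142 < 0.3 is true → IN Λ
[7] lift (-1,1): star map gives -1.4142; window check -0.7 ≤ -1.4142 < 0.3 is false → out
[8] lift (-3,-7): star map gives -0.1005; window check -0.7 ≤ -0.1005 < 0.3 is true → IN Λ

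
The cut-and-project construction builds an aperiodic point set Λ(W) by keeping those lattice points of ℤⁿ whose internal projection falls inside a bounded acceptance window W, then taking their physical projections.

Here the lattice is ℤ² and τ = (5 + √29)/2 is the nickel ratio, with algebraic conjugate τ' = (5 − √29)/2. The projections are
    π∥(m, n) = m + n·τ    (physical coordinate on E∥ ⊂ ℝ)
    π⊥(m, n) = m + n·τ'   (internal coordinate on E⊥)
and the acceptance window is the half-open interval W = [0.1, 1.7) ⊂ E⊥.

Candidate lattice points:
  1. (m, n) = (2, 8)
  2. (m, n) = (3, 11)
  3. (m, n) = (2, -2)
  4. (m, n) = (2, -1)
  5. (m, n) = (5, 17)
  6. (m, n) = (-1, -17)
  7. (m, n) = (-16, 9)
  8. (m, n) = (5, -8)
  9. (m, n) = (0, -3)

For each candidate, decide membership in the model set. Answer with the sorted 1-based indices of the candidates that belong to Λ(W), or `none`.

τ' = (5−√29)/2 ≈ -0.1926.
[1] lift (2,8): star map gives 0.4593; window check 0.1 ≤ 0.4593 < 1.7 is true → IN Λ
[2] lift (3,11): star map gives 0.8816; window check 0.1 ≤ 0.8816 < 1.7 is true → IN Λ
[3] lift (2,-2): star map gives 2.3852; window check 0.1 ≤ 2.3852 < 1.7 is false → out
[4] lift (2,-1): star map gives 2.1926; window check 0.1 ≤ 2.1926 < 1.7 is false → out
[5] lift (5,17): star map gives 1.7261; window check 0.1 ≤ 1.7261 < 1.7 is false → out
[6] lift (-1,-17): star map gives 2.2739; window check 0.1 ≤ 2.2739 < 1.7 is false → out
[7] lift (-16,9): star map gives -17.7332; window check 0.1 ≤ -17.7332 < 1.7 is false → out
[8] lift (5,-8): star map gives 6.5407; window check 0.1 ≤ 6.5407 < 1.7 is false → out
[9] lift (0,-3): star map gives 0.5777; window check 0.1 ≤ 0.5777 < 1.7 is true → IN Λ

1, 2, 9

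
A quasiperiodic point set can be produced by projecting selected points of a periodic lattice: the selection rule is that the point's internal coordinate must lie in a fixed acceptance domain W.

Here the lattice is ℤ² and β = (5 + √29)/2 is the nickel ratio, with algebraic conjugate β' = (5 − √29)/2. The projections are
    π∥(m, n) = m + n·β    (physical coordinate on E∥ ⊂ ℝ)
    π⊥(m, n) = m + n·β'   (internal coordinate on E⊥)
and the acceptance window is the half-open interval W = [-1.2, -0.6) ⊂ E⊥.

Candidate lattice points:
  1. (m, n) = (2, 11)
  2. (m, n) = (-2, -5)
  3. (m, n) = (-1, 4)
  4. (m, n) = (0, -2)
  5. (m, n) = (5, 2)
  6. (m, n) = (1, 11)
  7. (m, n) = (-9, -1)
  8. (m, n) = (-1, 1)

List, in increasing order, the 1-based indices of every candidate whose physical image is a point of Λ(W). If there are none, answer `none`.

Numerically β ≈ 5.1926 and β' = −1/β ≈ -0.1926.
candidate 1: (m,n)=(2,11) → π∥ = 2+11·β ≈ 59.1184, π⊥ = 2+11·β' ≈ -0.1184 ∉ [-1.2, -0.6) ⇒ out
candidate 2: (m,n)=(-2,-5) → π∥ = -2-5·β ≈ -27.9629, π⊥ = -2-5·β' ≈ -1.0371 ∈ [-1.2, -0.6) ⇒ IN Λ
candidate 3: (m,n)=(-1,4) → π∥ = -1+4·β ≈ 19.7703, π⊥ = -1+4·β' ≈ -1.7703 ∉ [-1.2, -0.6) ⇒ out
candidate 4: (m,n)=(0,-2) → π∥ = 0-2·β ≈ -10.3852, π⊥ = 0-2·β' ≈ 0.3852 ∉ [-1.2, -0.6) ⇒ out
candidate 5: (m,n)=(5,2) → π∥ = 5+2·β ≈ 15.3852, π⊥ = 5+2·β' ≈ 4.6148 ∉ [-1.2, -0.6) ⇒ out
candidate 6: (m,n)=(1,11) → π∥ = 1+11·β ≈ 58.1184, π⊥ = 1+11·β' ≈ -1.1184 ∈ [-1.2, -0.6) ⇒ IN Λ
candidate 7: (m,n)=(-9,-1) → π∥ = -9-1·β ≈ -14.1926, π⊥ = -9-1·β' ≈ -8.8074 ∉ [-1.2, -0.6) ⇒ out
candidate 8: (m,n)=(-1,1) → π∥ = -1+1·β ≈ 4.1926, π⊥ = -1+1·β' ≈ -1.1926 ∈ [-1.2, -0.6) ⇒ IN Λ

2, 6, 8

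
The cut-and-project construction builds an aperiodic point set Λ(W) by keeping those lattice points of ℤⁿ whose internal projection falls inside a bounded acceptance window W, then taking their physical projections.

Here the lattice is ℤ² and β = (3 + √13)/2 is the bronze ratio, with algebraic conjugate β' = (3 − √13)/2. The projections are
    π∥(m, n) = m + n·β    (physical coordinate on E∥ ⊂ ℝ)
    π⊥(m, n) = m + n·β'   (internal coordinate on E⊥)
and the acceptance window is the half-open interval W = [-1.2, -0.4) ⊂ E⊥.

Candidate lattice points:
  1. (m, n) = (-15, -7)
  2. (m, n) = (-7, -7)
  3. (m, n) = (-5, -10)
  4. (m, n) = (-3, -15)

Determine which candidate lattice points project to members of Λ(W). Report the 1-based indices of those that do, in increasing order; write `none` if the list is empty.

none

β' = (3−√13)/2 ≈ -0.302776.
[1] lift (-15,-7): star map gives -12.880571; window check -1.2 ≤ -12.880571 < -0.4 is false → out
[2] lift (-7,-7): star map gives -4.880571; window check -1.2 ≤ -4.880571 < -0.4 is false → out
[3] lift (-5,-10): star map gives -1.972244; window check -1.2 ≤ -1.972244 < -0.4 is false → out
[4] lift (-3,-15): star map gives 1.541635; window check -1.2 ≤ 1.541635 < -0.4 is false → out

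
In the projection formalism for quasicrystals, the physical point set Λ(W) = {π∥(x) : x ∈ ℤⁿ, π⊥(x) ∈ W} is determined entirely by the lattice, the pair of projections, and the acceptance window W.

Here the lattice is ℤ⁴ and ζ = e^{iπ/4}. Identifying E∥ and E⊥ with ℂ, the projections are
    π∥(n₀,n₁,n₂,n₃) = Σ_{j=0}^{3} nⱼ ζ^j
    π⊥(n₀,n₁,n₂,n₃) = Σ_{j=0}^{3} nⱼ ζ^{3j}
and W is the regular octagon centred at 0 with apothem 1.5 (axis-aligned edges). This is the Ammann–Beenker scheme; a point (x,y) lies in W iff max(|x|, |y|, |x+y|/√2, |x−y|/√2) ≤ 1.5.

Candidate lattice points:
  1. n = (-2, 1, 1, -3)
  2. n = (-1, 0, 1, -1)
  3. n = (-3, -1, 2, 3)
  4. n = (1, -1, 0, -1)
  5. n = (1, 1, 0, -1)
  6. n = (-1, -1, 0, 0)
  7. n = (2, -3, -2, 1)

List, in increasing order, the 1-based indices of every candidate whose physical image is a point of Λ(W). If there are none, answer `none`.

3, 5, 6

With ζ = e^{iπ/4} the internal vectors are ζ^0,ζ^3,ζ^6,ζ^9.
candidate 1: n = (-2, 1, 1, -3) → π⊥ ≈ (-4.8284, -2.4142); max(|x|,|y|,|x±y|/√2) = 5.1213 > 1.5 ⇒ ∉ W
candidate 2: n = (-1, 0, 1, -1) → π⊥ ≈ (-1.7071, -1.7071); max(|x|,|y|,|x±y|/√2) = 2.4142 > 1.5 ⇒ ∉ W
candidate 3: n = (-3, -1, 2, 3) → π⊥ ≈ (-0.1716, -0.5858); max(|x|,|y|,|x±y|/√2) = 0.5858 ≤ 1.5 ⇒ ∈ W
candidate 4: n = (1, -1, 0, -1) → π⊥ ≈ (+1.0000, -1.4142); max(|x|,|y|,|x±y|/√2) = 1.7071 > 1.5 ⇒ ∉ W
candidate 5: n = (1, 1, 0, -1) → π⊥ ≈ (-0.4142, +0.0000); max(|x|,|y|,|x±y|/√2) = 0.4142 ≤ 1.5 ⇒ ∈ W
candidate 6: n = (-1, -1, 0, 0) → π⊥ ≈ (-0.2929, -0.7071); max(|x|,|y|,|x±y|/√2) = 0.7071 ≤ 1.5 ⇒ ∈ W
candidate 7: n = (2, -3, -2, 1) → π⊥ ≈ (+4.8284, +0.5858); max(|x|,|y|,|x±y|/√2) = 4.8284 > 1.5 ⇒ ∉ W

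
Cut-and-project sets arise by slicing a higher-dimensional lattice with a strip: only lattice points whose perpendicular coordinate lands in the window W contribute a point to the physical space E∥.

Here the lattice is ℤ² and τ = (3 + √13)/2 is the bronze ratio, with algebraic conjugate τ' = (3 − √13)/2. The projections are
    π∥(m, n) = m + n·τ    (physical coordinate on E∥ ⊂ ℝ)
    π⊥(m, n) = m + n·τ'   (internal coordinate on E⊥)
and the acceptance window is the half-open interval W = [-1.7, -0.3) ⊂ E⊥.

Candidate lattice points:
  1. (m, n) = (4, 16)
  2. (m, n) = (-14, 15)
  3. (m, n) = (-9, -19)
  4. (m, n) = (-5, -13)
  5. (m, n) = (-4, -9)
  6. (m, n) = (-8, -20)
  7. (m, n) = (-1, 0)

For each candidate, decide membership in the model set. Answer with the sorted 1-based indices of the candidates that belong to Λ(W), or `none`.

Numerically τ ≈ 3.3028 and τ' = −1/τ ≈ -0.3028.
#1 (4,16): internal coord 4 + (16)·τ' = -0.8444; -0.8444 ∈ [-1.7, -0.3) → IN Λ
#2 (-14,15): internal coord -14 + (15)·τ' = -18.5416; -18.5416 ∉ [-1.7, -0.3) → out
#3 (-9,-19): internal coord -9 + (-19)·τ' = -3.2473; -3.2473 ∉ [-1.7, -0.3) → out
#4 (-5,-13): internal coord -5 + (-13)·τ' = -1.0639; -1.0639 ∈ [-1.7, -0.3) → IN Λ
#5 (-4,-9): internal coord -4 + (-9)·τ' = -1.2750; -1.2750 ∈ [-1.7, -0.3) → IN Λ
#6 (-8,-20): internal coord -8 + (-20)·τ' = -1.9445; -1.9445 ∉ [-1.7, -0.3) → out
#7 (-1,0): internal coord -1 + (0)·τ' = -1.0000; -1.0000 ∈ [-1.7, -0.3) → IN Λ

1, 4, 5, 7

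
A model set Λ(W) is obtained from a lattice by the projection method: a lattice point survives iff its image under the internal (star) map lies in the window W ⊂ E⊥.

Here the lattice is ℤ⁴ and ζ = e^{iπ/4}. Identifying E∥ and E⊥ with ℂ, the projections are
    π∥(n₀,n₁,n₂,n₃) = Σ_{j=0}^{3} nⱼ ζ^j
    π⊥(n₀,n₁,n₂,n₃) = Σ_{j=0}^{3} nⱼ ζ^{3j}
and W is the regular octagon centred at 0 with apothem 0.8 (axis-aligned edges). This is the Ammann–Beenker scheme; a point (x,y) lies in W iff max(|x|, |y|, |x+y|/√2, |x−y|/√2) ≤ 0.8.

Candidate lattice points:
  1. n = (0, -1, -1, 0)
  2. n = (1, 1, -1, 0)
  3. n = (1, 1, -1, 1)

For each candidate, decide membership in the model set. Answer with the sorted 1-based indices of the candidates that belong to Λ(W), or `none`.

1

π⊥(n) = n₀ + n₁ζ³ + n₂ζ⁶ + n₃ζ⁹ where ζ = e^{iπ/4}.
#1 (0, -1, -1, 0): internal (0.707107, 0.292893); octagon support 0.707107 vs apothem 0.8 → ∈ W
#2 (1, 1, -1, 0): internal (0.292893, 1.707107); octagon support 1.707107 vs apothem 0.8 → ∉ W
#3 (1, 1, -1, 1): internal (1.000000, 2.414214); octagon support 2.414214 vs apothem 0.8 → ∉ W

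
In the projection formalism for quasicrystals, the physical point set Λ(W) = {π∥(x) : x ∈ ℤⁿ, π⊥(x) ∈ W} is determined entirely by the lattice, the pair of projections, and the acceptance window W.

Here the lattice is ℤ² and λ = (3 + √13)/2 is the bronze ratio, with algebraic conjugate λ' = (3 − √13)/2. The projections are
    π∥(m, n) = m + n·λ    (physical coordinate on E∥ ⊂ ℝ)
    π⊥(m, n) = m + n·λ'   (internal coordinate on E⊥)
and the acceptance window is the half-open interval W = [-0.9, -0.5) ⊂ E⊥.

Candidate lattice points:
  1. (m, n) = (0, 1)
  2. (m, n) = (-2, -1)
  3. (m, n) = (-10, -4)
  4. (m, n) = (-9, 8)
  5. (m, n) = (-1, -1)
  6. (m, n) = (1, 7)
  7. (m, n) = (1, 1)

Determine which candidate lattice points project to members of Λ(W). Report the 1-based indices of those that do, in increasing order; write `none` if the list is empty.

5

Compute λ' = (3−√13)/2 = -0.30278, so π⊥(m,n) = m -0.30278·n.
#1 (0,1): internal coord 0 + (1)·λ' = -0.30278; -0.30278 ∉ [-0.9, -0.5) → out
#2 (-2,-1): internal coord -2 + (-1)·λ' = -1.69722; -1.69722 ∉ [-0.9, -0.5) → out
#3 (-10,-4): internal coord -10 + (-4)·λ' = -8.78890; -8.78890 ∉ [-0.9, -0.5) → out
#4 (-9,8): internal coord -9 + (8)·λ' = -11.42221; -11.42221 ∉ [-0.9, -0.5) → out
#5 (-1,-1): internal coord -1 + (-1)·λ' = -0.69722; -0.69722 ∈ [-0.9, -0.5) → IN Λ
#6 (1,7): internal coord 1 + (7)·λ' = -1.11943; -1.11943 ∉ [-0.9, -0.5) → out
#7 (1,1): internal coord 1 + (1)·λ' = +0.69722; +0.69722 ∉ [-0.9, -0.5) → out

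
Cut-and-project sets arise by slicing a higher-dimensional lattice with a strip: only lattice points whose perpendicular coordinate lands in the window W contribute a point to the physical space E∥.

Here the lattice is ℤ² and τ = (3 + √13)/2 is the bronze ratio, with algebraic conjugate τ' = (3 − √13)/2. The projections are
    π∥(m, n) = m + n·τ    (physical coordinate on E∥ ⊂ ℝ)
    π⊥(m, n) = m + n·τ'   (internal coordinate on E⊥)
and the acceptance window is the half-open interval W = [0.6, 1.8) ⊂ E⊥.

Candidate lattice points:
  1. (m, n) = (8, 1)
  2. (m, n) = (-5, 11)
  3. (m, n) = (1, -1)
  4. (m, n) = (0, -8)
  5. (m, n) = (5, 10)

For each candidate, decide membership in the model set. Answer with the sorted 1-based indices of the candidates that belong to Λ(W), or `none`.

Compute τ' = (3−√13)/2 = -0.3028, so π⊥(m,n) = m -0.3028·n.
[1] lift (8,1): star map gives 7.6972; window check 0.6 ≤ 7.6972 < 1.8 is false → out
[2] lift (-5,11): star map gives -8.3305; window check 0.6 ≤ -8.3305 < 1.8 is false → out
[3] lift (1,-1): star map gives 1.3028; window check 0.6 ≤ 1.3028 < 1.8 is true → IN Λ
[4] lift (0,-8): star map gives 2.4222; window check 0.6 ≤ 2.4222 < 1.8 is false → out
[5] lift (5,10): star map gives 1.9722; window check 0.6 ≤ 1.9722 < 1.8 is false → out

3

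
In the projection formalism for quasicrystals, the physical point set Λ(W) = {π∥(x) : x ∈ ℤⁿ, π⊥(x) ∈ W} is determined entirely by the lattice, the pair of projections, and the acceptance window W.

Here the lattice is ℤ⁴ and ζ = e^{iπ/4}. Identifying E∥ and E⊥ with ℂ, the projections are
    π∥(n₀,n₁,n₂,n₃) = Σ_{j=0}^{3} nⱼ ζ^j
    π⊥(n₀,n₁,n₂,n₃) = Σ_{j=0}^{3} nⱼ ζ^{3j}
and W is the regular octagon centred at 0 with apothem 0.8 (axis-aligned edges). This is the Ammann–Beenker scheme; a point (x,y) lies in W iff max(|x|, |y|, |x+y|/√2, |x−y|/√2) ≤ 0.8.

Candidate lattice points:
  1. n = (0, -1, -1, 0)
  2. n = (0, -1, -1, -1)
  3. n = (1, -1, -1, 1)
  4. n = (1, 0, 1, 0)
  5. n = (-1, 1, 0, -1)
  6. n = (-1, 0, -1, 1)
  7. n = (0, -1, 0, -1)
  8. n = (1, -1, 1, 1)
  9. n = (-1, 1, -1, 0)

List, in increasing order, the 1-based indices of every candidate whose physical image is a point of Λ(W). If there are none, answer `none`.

π⊥(n) = n₀ + n₁ζ³ + n₂ζ⁶ + n₃ζ⁹ where ζ = e^{iπ/4}.
candidate 1: n = (0, -1, -1, 0) → π⊥ ≈ (+0.7071, +0.2929); max(|x|,|y|,|x±y|/√2) = 0.7071 ≤ 0.8 ⇒ ∈ W
candidate 2: n = (0, -1, -1, -1) → π⊥ ≈ (+0.0000, -0.4142); max(|x|,|y|,|x±y|/√2) = 0.4142 ≤ 0.8 ⇒ ∈ W
candidate 3: n = (1, -1, -1, 1) → π⊥ ≈ (+2.4142, +1.0000); max(|x|,|y|,|x±y|/√2) = 2.4142 > 0.8 ⇒ ∉ W
candidate 4: n = (1, 0, 1, 0) → π⊥ ≈ (+1.0000, -1.0000); max(|x|,|y|,|x±y|/√2) = 1.4142 > 0.8 ⇒ ∉ W
candidate 5: n = (-1, 1, 0, -1) → π⊥ ≈ (-2.4142, +0.0000); max(|x|,|y|,|x±y|/√2) = 2.4142 > 0.8 ⇒ ∉ W
candidate 6: n = (-1, 0, -1, 1) → π⊥ ≈ (-0.2929, +1.7071); max(|x|,|y|,|x±y|/√2) = 1.7071 > 0.8 ⇒ ∉ W
candidate 7: n = (0, -1, 0, -1) → π⊥ ≈ (+0.0000, -1.4142); max(|x|,|y|,|x±y|/√2) = 1.4142 > 0.8 ⇒ ∉ W
candidate 8: n = (1, -1, 1, 1) → π⊥ ≈ (+2.4142, -1.0000); max(|x|,|y|,|x±y|/√2) = 2.4142 > 0.8 ⇒ ∉ W
candidate 9: n = (-1, 1, -1, 0) → π⊥ ≈ (-1.7071, +1.7071); max(|x|,|y|,|x±y|/√2) = 2.4142 > 0.8 ⇒ ∉ W

1, 2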